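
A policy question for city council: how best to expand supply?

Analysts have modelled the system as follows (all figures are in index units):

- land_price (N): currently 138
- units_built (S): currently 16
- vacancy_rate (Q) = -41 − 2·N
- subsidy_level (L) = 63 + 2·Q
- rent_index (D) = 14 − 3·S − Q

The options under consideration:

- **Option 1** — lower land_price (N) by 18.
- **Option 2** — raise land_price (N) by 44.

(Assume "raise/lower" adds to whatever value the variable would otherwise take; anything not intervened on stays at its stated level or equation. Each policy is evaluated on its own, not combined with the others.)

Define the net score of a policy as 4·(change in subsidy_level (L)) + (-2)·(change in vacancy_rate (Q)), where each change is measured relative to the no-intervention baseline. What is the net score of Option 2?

-528

Baseline:
  N = 138
  Q = -41 − 2·138 = -317
  L = 63 + 2·(-317) = -571
Option 2 (N + 44):
  N = 138 + 44 = 182
  Q = -41 − 2·182 = -405
  L = 63 + 2·(-405) = -747
ΔL = -747 − (-571) = -176; ΔQ = -405 − (-317) = -88
Score = 4·(-176) + (-2)·(-88) = -528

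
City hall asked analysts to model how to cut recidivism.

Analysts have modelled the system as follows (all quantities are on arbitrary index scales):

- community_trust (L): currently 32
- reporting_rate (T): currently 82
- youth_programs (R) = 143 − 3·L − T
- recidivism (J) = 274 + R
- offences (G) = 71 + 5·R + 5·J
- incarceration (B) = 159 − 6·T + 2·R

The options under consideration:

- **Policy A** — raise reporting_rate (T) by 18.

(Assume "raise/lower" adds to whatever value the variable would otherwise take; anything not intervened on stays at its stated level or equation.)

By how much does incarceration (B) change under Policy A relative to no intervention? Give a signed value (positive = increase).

-144

Baseline:
  L = 32
  T = 82
  R = 143 − 3·32 − 82 = -35
  B = 159 − 6·82 + 2·(-35) = -403
Policy A (T + 18):
  L = 32
  T = 82 + 18 = 100
  R = 143 − 3·32 − 100 = -53
  B = 159 − 6·100 + 2·(-53) = -547
Change in B: -547 − (-403) = -144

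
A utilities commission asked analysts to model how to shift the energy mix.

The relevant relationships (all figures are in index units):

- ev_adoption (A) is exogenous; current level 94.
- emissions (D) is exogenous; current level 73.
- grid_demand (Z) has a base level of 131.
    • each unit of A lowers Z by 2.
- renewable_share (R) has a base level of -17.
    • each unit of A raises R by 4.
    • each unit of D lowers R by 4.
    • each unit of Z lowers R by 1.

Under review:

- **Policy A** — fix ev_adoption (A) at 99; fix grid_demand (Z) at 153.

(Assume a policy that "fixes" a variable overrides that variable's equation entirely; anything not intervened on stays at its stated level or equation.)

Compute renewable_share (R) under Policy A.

-66

Policy A (A := 99, Z := 153):
  A = 99
  D = 73
  Z = 153
  R = -17 + 4·99 − 4·73 − 153 = -66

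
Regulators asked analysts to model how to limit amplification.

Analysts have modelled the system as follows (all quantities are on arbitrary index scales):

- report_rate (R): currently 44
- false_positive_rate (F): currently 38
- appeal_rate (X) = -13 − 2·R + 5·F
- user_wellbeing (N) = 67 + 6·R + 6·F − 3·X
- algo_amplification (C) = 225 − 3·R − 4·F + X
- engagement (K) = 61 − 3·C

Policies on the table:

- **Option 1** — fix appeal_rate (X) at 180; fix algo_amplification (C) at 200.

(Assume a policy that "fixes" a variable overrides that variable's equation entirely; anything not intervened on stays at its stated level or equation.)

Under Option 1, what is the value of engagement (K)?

-539

Option 1 (X := 180, C := 200):
  R = 44
  F = 38
  X = 180
  C = 200
  K = 61 − 3·200 = -539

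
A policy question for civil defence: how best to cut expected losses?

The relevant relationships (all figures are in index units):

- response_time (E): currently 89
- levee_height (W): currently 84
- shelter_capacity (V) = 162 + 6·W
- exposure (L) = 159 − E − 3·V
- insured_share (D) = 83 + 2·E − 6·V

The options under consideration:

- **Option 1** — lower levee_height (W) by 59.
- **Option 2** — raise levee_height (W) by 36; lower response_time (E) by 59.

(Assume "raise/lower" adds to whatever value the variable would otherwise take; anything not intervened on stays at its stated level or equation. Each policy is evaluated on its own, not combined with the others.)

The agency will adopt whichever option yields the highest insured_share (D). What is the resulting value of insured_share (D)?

Option 1 (W − 59):
  E = 89
  W = 84 − 59 = 25
  V = 162 + 6·25 = 312
  D = 83 + 2·89 − 6·312 = -1611
Option 2 (W + 36, E − 59):
  E = 89 − 59 = 30
  W = 84 + 36 = 120
  V = 162 + 6·120 = 882
  D = 83 + 2·30 − 6·882 = -5149
Comparing — Option 1: D=-1611, Option 2: D=-5149. Highest is -1611 (Option 1).

-1611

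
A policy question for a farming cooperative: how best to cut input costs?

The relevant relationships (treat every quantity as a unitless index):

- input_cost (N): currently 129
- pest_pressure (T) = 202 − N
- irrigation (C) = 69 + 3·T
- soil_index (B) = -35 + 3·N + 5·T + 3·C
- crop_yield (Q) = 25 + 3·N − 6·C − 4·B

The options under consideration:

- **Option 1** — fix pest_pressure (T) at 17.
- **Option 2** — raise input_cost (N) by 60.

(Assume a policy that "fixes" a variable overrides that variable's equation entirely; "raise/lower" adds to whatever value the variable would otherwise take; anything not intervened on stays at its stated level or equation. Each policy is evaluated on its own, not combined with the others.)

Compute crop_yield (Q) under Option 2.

Option 2 (N + 60):
  N = 129 + 60 = 189
  T = 202 − 189 = 13
  C = 69 + 3·13 = 108
  B = -35 + 3·189 + 5·13 + 3·108 = 921
  Q = 25 + 3·189 − 6·108 − 4·921 = -3740

-3740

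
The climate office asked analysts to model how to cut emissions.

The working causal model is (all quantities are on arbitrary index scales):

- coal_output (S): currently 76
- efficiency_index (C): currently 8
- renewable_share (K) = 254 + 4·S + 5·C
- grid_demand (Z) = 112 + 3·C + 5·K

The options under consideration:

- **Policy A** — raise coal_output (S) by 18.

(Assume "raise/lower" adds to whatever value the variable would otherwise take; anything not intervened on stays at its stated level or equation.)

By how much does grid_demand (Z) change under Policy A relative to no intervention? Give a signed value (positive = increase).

360

Baseline:
  S = 76
  C = 8
  K = 254 + 4·76 + 5·8 = 598
  Z = 112 + 3·8 + 5·598 = 3126
Policy A (S + 18):
  S = 76 + 18 = 94
  C = 8
  K = 254 + 4·94 + 5·8 = 670
  Z = 112 + 3·8 + 5·670 = 3486
Change in Z: 3486 − 3126 = 360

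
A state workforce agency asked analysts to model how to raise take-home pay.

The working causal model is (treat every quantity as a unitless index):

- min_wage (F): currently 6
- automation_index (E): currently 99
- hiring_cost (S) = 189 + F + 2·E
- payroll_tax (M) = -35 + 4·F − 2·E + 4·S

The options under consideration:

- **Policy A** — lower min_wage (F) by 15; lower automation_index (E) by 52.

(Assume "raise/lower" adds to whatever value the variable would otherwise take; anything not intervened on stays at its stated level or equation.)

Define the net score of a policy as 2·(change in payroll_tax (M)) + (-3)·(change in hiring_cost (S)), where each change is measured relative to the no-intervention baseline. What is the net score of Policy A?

-507

Baseline:
  F = 6
  E = 99
  S = 189 + 6 + 2·99 = 393
  M = -35 + 4·6 − 2·99 + 4·393 = 1363
Policy A (F − 15, E − 52):
  F = 6 − 15 = -9
  E = 99 − 52 = 47
  S = 189 + (-9) + 2·47 = 274
  M = -35 + 4·(-9) − 2·47 + 4·274 = 931
ΔM = 931 − 1363 = -432; ΔS = 274 − 393 = -119
Score = 2·(-432) + (-3)·(-119) = -507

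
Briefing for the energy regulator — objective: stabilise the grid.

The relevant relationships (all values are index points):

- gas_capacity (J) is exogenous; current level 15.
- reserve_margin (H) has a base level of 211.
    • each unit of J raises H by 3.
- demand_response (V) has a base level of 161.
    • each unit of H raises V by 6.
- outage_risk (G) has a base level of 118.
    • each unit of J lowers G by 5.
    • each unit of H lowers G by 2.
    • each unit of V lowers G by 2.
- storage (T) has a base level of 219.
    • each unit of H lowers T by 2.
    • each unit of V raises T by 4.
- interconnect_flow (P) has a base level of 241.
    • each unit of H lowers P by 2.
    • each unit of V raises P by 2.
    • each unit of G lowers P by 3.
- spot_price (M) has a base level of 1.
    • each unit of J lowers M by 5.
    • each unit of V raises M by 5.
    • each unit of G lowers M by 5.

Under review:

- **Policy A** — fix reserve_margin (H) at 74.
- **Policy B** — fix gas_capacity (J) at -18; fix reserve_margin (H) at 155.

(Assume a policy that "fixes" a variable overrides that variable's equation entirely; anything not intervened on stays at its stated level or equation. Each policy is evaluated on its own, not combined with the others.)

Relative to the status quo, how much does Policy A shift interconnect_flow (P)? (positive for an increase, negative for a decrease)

Baseline:
  J = 15
  H = 211 + 3·15 = 256
  V = 161 + 6·256 = 1697
  G = 118 − 5·15 − 2·256 − 2·1697 = -3863
  P = 241 − 2·256 + 2·1697 − 3·(-3863) = 14712
Policy A (H := 74):
  J = 15
  H = 74
  V = 161 + 6·74 = 605
  G = 118 − 5·15 − 2·74 − 2·605 = -1315
  P = 241 − 2·74 + 2·605 − 3·(-1315) = 5248
Change in P: 5248 − 14712 = -9464

-9464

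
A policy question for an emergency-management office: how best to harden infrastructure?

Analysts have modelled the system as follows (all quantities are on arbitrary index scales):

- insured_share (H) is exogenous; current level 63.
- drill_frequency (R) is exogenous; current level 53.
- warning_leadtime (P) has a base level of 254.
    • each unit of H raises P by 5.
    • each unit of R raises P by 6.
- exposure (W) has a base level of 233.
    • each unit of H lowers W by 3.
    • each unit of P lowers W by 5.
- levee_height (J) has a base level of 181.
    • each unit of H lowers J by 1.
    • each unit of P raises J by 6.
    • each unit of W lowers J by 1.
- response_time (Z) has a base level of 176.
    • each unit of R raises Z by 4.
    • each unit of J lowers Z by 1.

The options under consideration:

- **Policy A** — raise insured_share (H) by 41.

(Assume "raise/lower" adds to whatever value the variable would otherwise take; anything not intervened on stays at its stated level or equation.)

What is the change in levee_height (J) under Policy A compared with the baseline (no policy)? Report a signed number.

Baseline:
  H = 63
  R = 53
  P = 254 + 5·63 + 6·53 = 887
  W = 233 − 3·63 − 5·887 = -4391
  J = 181 − 63 + 6·887 − (-4391) = 9831
Policy A (H + 41):
  H = 63 + 41 = 104
  R = 53
  P = 254 + 5·104 + 6·53 = 1092
  W = 233 − 3·104 − 5·1092 = -5539
  J = 181 − 104 + 6·1092 − (-5539) = 12168
Change in J: 12168 − 9831 = 2337

2337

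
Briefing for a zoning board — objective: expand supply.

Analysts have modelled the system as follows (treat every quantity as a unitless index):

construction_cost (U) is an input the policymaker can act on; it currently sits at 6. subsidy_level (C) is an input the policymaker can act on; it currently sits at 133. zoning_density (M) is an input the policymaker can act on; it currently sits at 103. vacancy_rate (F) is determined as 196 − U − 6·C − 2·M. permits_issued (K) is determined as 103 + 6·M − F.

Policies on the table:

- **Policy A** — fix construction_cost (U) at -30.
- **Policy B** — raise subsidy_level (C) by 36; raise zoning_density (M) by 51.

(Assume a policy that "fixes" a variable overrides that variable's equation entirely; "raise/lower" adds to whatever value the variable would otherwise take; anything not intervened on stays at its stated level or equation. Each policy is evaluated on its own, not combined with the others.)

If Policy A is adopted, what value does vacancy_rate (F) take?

Policy A (U := -30):
  U = -30
  C = 133
  M = 103
  F = 196 − (-30) − 6·133 − 2·103 = -778

-778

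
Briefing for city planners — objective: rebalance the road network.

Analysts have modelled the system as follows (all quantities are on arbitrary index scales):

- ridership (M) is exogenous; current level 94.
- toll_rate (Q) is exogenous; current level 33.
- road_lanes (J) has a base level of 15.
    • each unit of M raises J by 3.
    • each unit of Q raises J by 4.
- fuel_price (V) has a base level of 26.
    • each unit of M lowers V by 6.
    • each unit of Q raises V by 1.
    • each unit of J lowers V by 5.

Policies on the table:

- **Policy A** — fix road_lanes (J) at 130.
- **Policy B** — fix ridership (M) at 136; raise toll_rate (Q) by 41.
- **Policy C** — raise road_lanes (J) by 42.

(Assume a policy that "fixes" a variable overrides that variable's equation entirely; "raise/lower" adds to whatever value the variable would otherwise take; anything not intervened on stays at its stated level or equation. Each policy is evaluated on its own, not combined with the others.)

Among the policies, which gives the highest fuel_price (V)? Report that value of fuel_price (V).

Policy A (J := 130):
  M = 94
  Q = 33
  J = 130
  V = 26 − 6·94 + 33 − 5·130 = -1155
Policy B (M := 136, Q + 41):
  M = 136
  Q = 33 + 41 = 74
  J = 15 + 3·136 + 4·74 = 719
  V = 26 − 6·136 + 74 − 5·719 = -4311
Policy C (J + 42):
  M = 94
  Q = 33
  J = 15 + 3·94 + 4·33 (+42 from intervention) = 471
  V = 26 − 6·94 + 33 − 5·471 = -2860
Comparing — Policy A: V=-1155, Policy B: V=-4311, Policy C: V=-2860. Highest is -1155 (Policy A).

-1155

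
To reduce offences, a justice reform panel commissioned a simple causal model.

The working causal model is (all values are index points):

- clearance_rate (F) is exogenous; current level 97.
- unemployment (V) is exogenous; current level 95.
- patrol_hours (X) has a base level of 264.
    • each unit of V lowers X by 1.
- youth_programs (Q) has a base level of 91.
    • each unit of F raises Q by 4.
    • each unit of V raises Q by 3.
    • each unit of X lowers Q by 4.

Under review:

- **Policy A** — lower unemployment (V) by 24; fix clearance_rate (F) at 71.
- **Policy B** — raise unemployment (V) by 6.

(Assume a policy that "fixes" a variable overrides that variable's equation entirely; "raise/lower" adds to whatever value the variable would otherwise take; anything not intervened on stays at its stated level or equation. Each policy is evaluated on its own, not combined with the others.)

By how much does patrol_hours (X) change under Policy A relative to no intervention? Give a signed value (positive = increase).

Baseline:
  V = 95
  X = 264 − 95 = 169
Policy A (V − 24, F := 71):
  V = 95 − 24 = 71
  X = 264 − 71 = 193
Change in X: 193 − 169 = 24

24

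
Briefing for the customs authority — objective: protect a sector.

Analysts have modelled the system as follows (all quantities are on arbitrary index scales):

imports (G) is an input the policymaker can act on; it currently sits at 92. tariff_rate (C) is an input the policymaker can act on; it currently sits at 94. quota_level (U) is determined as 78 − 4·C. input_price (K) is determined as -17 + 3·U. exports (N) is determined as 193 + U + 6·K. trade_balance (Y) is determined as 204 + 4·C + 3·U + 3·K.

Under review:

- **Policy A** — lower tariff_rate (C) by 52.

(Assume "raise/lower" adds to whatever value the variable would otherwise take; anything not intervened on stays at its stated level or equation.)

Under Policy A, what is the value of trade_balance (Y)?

-759

Policy A (C − 52):
  C = 94 − 52 = 42
  U = 78 − 4·42 = -90
  K = -17 + 3·(-90) = -287
  Y = 204 + 4·42 + 3·(-90) + 3·(-287) = -759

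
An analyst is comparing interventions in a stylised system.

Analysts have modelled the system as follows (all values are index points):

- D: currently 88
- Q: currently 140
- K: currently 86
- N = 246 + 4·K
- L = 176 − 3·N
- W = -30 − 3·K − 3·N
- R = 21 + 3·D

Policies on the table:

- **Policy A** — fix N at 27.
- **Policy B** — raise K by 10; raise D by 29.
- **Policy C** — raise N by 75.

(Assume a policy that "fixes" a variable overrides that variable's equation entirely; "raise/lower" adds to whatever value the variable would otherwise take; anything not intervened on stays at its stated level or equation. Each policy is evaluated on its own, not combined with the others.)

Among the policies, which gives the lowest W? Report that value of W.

-2283

Policy A (N := 27):
  K = 86
  N = 27
  W = -30 − 3·86 − 3·27 = -369
Policy B (K + 10, D + 29):
  K = 86 + 10 = 96
  N = 246 + 4·96 = 630
  W = -30 − 3·96 − 3·630 = -2208
Policy C (N + 75):
  K = 86
  N = 246 + 4·86 (+75 from intervention) = 665
  W = -30 − 3·86 − 3·665 = -2283
Comparing — Policy A: W=-369, Policy B: W=-2208, Policy C: W=-2283. Lowest is -2283 (Policy C).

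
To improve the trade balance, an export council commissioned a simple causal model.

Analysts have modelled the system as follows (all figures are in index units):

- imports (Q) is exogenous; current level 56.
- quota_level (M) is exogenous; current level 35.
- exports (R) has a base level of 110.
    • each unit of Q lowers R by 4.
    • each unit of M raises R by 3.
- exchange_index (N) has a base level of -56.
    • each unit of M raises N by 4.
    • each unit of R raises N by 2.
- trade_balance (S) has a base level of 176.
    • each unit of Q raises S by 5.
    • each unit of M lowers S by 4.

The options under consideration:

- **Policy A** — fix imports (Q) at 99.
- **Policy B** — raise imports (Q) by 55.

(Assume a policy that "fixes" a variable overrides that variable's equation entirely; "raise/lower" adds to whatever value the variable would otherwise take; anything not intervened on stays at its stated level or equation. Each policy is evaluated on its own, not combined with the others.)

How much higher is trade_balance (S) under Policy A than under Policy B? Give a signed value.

Policy A (Q := 99):
  Q = 99
  M = 35
  S = 176 + 5·99 − 4·35 = 531
Policy B (Q + 55):
  Q = 56 + 55 = 111
  M = 35
  S = 176 + 5·111 − 4·35 = 591
S: 531 − 591 = -60

-60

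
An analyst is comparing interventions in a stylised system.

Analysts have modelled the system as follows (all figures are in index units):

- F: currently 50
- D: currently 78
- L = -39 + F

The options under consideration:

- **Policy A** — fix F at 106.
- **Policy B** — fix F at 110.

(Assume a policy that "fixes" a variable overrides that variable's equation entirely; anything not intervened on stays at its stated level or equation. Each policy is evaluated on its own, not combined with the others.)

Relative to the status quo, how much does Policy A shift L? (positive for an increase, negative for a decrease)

56

Baseline:
  F = 50
  L = -39 + 50 = 11
Policy A (F := 106):
  F = 106
  L = -39 + 106 = 67
Change in L: 67 − 11 = 56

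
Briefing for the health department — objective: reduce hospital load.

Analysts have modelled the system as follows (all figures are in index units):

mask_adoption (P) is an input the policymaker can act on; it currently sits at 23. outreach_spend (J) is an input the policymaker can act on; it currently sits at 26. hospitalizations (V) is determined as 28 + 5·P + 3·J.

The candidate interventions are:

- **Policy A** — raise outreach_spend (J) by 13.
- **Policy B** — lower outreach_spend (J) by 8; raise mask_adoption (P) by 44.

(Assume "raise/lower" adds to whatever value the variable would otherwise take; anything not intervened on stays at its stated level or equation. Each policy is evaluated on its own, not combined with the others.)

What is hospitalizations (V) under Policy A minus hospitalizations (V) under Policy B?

-157

Policy A (J + 13):
  P = 23
  J = 26 + 13 = 39
  V = 28 + 5·23 + 3·39 = 260
Policy B (J − 8, P + 44):
  P = 23 + 44 = 67
  J = 26 − 8 = 18
  V = 28 + 5·67 + 3·18 = 417
V: 260 − 417 = -157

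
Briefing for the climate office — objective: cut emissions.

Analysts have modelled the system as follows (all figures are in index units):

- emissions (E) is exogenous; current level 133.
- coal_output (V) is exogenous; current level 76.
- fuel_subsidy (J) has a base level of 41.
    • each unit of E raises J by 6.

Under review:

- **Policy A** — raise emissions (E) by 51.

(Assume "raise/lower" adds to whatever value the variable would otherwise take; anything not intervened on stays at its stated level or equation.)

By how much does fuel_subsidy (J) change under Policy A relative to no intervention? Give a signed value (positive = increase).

306

Baseline:
  E = 133
  J = 41 + 6·133 = 839
Policy A (E + 51):
  E = 133 + 51 = 184
  J = 41 + 6·184 = 1145
Change in J: 1145 − 839 = 306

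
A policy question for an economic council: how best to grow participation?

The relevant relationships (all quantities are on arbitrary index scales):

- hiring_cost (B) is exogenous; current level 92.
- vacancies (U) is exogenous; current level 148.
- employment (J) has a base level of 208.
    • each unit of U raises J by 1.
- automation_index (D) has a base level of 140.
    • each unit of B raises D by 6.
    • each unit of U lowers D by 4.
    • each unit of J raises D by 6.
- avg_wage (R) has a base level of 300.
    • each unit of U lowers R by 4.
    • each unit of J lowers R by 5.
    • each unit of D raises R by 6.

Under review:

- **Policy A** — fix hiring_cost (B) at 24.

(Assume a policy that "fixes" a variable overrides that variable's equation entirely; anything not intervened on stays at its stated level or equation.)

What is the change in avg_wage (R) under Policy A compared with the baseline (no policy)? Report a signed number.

-2448

Baseline:
  B = 92
  U = 148
  J = 208 + 148 = 356
  D = 140 + 6·92 − 4·148 + 6·356 = 2236
  R = 300 − 4·148 − 5·356 + 6·2236 = 11344
Policy A (B := 24):
  B = 24
  U = 148
  J = 208 + 148 = 356
  D = 140 + 6·24 − 4·148 + 6·356 = 1828
  R = 300 − 4·148 − 5·356 + 6·1828 = 8896
Change in R: 8896 − 11344 = -2448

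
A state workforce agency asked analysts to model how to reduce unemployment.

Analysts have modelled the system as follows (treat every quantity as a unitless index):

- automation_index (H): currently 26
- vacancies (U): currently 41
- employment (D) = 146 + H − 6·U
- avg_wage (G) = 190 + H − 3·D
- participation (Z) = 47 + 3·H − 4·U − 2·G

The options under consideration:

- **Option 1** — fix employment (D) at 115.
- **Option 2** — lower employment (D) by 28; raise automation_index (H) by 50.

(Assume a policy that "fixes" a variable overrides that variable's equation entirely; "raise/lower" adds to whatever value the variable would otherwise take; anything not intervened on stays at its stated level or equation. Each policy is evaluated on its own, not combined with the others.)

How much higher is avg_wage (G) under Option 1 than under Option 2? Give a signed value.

Option 1 (D := 115):
  H = 26
  U = 41
  D = 115
  G = 190 + 26 − 3·115 = -129
Option 2 (D − 28, H + 50):
  H = 26 + 50 = 76
  U = 41
  D = 146 + 76 − 6·41 (−28 from intervention) = -52
  G = 190 + 76 − 3·(-52) = 422
G: -129 − 422 = -551

-551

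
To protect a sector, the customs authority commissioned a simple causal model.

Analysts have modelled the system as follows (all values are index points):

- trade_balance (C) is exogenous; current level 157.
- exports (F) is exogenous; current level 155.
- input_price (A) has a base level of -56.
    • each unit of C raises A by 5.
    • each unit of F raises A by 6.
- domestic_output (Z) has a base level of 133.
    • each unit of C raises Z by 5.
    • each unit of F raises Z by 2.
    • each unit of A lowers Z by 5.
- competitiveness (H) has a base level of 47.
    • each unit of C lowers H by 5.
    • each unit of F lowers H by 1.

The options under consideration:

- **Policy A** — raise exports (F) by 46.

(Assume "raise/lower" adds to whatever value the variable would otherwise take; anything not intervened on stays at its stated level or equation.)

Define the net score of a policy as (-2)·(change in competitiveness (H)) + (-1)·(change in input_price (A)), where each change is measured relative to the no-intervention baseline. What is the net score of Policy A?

Baseline:
  C = 157
  F = 155
  A = -56 + 5·157 + 6·155 = 1659
  H = 47 − 5·157 − 155 = -893
Policy A (F + 46):
  C = 157
  F = 155 + 46 = 201
  A = -56 + 5·157 + 6·201 = 1935
  H = 47 − 5·157 − 201 = -939
ΔH = -939 − (-893) = -46; ΔA = 1935 − 1659 = 276
Score = (-2)·(-46) + (-1)·276 = -184

-184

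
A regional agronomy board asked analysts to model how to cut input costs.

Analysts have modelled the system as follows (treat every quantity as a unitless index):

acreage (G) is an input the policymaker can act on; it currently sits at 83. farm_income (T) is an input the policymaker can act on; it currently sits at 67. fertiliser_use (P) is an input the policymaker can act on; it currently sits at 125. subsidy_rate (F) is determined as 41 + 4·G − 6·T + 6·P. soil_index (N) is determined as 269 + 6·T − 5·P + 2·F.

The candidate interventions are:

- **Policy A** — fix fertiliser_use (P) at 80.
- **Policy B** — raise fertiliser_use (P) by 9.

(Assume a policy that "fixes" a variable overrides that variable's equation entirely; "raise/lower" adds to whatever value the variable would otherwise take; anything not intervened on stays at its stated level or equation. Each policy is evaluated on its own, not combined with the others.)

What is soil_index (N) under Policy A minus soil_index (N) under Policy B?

-378

Policy A (P := 80):
  G = 83
  T = 67
  P = 80
  F = 41 + 4·83 − 6·67 + 6·80 = 451
  N = 269 + 6·67 − 5·80 + 2·451 = 1173
Policy B (P + 9):
  G = 83
  T = 67
  P = 125 + 9 = 134
  F = 41 + 4·83 − 6·67 + 6·134 = 775
  N = 269 + 6·67 − 5·134 + 2·775 = 1551
N: 1173 − 1551 = -378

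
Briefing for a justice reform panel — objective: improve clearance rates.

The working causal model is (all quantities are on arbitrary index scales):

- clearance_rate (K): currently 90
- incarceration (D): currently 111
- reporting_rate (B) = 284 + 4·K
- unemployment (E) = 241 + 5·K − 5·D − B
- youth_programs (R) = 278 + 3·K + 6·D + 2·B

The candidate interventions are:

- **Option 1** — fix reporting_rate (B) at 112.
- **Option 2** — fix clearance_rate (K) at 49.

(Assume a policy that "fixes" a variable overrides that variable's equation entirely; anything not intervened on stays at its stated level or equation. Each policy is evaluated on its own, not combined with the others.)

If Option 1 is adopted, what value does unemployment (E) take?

Option 1 (B := 112):
  K = 90
  D = 111
  B = 112
  E = 241 + 5·90 − 5·111 − 112 = 24

24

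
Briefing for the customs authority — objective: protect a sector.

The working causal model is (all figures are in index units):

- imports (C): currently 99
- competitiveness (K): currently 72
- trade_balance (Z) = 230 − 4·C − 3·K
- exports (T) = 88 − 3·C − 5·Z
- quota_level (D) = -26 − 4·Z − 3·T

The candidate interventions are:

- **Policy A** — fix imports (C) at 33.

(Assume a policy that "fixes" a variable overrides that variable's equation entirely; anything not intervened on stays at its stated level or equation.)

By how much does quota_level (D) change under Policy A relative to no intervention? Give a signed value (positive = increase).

Baseline:
  C = 99
  K = 72
  Z = 230 − 4·99 − 3·72 = -382
  T = 88 − 3·99 − 5·(-382) = 1701
  D = -26 − 4·(-382) − 3·1701 = -3601
Policy A (C := 33):
  C = 33
  K = 72
  Z = 230 − 4·33 − 3·72 = -118
  T = 88 − 3·33 − 5·(-118) = 579
  D = -26 − 4·(-118) − 3·579 = -1291
Change in D: -1291 − (-3601) = 2310

2310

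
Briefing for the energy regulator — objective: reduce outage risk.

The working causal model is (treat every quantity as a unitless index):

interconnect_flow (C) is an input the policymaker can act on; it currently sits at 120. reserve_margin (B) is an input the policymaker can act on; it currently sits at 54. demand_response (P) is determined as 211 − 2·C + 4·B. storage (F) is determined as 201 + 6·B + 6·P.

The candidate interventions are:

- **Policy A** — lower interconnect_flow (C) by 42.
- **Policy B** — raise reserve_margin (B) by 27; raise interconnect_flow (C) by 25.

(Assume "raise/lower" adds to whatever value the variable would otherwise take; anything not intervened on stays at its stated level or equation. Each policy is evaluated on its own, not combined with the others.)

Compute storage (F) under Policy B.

Policy B (B + 27, C + 25):
  C = 120 + 25 = 145
  B = 54 + 27 = 81
  P = 211 − 2·145 + 4·81 = 245
  F = 201 + 6·81 + 6·245 = 2157

2157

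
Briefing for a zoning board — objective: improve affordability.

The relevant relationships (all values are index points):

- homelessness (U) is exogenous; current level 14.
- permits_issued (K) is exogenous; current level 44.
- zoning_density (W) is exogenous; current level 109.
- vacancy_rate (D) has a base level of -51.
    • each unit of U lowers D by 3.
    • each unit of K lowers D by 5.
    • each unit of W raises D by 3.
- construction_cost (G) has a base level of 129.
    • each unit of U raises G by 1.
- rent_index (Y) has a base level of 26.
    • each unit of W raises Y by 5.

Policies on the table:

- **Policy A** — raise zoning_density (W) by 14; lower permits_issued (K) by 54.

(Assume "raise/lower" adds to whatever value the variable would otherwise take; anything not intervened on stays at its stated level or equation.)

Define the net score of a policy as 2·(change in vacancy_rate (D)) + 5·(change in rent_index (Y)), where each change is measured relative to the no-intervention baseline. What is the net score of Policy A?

974

Baseline:
  U = 14
  K = 44
  W = 109
  D = -51 − 3·14 − 5·44 + 3·109 = 14
  Y = 26 + 5·109 = 571
Policy A (W + 14, K − 54):
  U = 14
  K = 44 − 54 = -10
  W = 109 + 14 = 123
  D = -51 − 3·14 − 5·(-10) + 3·123 = 326
  Y = 26 + 5·123 = 641
ΔD = 326 − 14 = 312; ΔY = 641 − 571 = 70
Score = 2·312 + 5·70 = 974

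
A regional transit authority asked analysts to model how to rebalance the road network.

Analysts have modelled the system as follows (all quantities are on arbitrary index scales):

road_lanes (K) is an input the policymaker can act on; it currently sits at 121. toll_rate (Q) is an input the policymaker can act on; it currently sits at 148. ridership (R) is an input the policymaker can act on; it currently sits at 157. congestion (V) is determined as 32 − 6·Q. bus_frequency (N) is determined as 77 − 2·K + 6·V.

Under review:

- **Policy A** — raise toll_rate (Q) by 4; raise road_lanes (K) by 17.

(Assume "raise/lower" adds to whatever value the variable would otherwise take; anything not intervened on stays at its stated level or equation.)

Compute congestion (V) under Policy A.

-880

Policy A (Q + 4, K + 17):
  Q = 148 + 4 = 152
  V = 32 − 6·152 = -880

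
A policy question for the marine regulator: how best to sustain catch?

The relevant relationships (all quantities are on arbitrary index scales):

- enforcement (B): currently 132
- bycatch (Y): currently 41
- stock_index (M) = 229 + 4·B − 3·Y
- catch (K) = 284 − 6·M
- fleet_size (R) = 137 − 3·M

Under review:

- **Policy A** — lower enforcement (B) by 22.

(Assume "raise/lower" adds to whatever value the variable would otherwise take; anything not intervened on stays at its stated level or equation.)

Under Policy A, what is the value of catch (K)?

-2992

Policy A (B − 22):
  B = 132 − 22 = 110
  Y = 41
  M = 229 + 4·110 − 3·41 = 546
  K = 284 − 6·546 = -2992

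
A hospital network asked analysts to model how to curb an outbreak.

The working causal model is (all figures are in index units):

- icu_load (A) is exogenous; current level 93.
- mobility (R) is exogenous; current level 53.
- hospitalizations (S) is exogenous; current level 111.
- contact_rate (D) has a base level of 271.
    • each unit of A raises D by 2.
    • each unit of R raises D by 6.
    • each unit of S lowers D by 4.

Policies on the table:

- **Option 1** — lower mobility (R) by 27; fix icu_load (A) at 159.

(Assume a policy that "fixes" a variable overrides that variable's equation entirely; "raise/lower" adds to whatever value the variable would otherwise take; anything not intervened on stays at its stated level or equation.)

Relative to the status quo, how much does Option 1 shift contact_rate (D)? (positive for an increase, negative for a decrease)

-30

Baseline:
  A = 93
  R = 53
  S = 111
  D = 271 + 2·93 + 6·53 − 4·111 = 331
Option 1 (R − 27, A := 159):
  A = 159
  R = 53 − 27 = 26
  S = 111
  D = 271 + 2·159 + 6·26 − 4·111 = 301
Change in D: 301 − 331 = -30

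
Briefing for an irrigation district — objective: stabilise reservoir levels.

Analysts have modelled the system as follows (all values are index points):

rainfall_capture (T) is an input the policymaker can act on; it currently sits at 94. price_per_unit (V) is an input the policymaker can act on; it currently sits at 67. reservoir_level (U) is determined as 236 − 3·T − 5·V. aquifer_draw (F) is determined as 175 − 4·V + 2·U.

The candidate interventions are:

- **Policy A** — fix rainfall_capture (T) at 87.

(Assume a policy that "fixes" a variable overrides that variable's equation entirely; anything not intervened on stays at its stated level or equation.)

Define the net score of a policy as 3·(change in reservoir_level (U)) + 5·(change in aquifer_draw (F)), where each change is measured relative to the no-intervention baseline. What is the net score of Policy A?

Baseline:
  T = 94
  V = 67
  U = 236 − 3·94 − 5·67 = -381
  F = 175 − 4·67 + 2·(-381) = -855
Policy A (T := 87):
  T = 87
  V = 67
  U = 236 − 3·87 − 5·67 = -360
  F = 175 − 4·67 + 2·(-360) = -813
ΔU = -360 − (-381) = 21; ΔF = -813 − (-855) = 42
Score = 3·21 + 5·42 = 273

273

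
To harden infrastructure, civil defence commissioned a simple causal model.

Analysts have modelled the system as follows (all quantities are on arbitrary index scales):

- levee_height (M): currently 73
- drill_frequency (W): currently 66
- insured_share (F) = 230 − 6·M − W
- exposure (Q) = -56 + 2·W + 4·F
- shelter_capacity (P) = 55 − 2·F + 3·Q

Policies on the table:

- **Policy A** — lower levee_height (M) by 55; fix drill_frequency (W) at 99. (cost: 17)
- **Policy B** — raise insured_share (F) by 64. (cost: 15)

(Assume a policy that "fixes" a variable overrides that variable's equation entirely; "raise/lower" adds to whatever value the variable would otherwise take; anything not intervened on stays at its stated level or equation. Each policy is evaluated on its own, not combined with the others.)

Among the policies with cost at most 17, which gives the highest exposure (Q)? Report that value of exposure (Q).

Policy A (M − 55, W := 99):
  M = 73 − 55 = 18
  W = 99
  F = 230 − 6·18 − 99 = 23
  Q = -56 + 2·99 + 4·23 = 234
Policy B (F + 64):
  M = 73
  W = 66
  F = 230 − 6·73 − 66 (+64 from intervention) = -210
  Q = -56 + 2·66 + 4·(-210) = -764
Comparing — Policy A: Q=234, Policy B: Q=-764. Highest is 234 (Policy A).

234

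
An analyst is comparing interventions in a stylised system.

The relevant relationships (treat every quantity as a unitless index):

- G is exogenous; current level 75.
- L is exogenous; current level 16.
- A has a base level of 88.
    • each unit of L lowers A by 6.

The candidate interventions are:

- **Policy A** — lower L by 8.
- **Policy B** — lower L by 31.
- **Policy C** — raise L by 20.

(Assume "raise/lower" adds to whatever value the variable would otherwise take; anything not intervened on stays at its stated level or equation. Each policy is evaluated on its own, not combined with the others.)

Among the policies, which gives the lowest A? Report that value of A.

Policy A (L − 8):
  L = 16 − 8 = 8
  A = 88 − 6·8 = 40
Policy B (L − 31):
  L = 16 − 31 = -15
  A = 88 − 6·(-15) = 178
Policy C (L + 20):
  L = 16 + 20 = 36
  A = 88 − 6·36 = -128
Comparing — Policy A: A=40, Policy B: A=178, Policy C: A=-128. Lowest is -128 (Policy C).

-128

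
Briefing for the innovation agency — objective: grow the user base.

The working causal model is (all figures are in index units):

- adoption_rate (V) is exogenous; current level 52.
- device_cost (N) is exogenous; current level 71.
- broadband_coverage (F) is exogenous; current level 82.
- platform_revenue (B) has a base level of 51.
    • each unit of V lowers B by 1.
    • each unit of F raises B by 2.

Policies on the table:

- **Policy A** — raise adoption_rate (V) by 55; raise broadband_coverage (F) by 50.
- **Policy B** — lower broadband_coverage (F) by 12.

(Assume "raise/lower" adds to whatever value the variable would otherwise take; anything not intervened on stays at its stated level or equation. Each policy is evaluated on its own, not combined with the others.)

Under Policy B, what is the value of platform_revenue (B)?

139

Policy B (F − 12):
  V = 52
  F = 82 − 12 = 70
  B = 51 − 52 + 2·70 = 139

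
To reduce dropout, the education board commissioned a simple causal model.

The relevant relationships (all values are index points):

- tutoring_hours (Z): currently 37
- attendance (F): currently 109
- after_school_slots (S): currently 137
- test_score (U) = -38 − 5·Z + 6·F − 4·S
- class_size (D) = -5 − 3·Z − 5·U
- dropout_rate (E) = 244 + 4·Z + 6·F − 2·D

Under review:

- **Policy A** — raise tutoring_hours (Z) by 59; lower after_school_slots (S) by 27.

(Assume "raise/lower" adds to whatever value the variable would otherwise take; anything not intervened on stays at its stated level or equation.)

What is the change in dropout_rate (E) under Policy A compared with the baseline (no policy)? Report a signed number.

-1280

Baseline:
  Z = 37
  F = 109
  S = 137
  U = -38 − 5·37 + 6·109 − 4·137 = -117
  D = -5 − 3·37 − 5·(-117) = 469
  E = 244 + 4·37 + 6·109 − 2·469 = 108
Policy A (Z + 59, S − 27):
  Z = 37 + 59 = 96
  F = 109
  S = 137 − 27 = 110
  U = -38 − 5·96 + 6·109 − 4·110 = -304
  D = -5 − 3·96 − 5·(-304) = 1227
  E = 244 + 4·96 + 6·109 − 2·1227 = -1172
Change in E: -1172 − 108 = -1280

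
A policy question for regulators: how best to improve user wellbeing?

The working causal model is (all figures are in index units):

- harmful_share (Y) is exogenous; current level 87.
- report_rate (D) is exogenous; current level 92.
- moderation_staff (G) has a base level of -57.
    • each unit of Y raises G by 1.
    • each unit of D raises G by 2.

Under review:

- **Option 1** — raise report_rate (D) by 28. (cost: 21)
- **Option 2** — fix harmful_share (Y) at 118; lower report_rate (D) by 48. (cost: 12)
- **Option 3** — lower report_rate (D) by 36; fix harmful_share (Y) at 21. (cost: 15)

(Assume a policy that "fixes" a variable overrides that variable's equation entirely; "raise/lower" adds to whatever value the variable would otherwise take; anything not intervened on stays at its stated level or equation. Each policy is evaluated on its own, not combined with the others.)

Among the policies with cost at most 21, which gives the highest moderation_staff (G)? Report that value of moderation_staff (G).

Option 1 (D + 28):
  Y = 87
  D = 92 + 28 = 120
  G = -57 + 87 + 2·120 = 270
Option 2 (Y := 118, D − 48):
  Y = 118
  D = 92 − 48 = 44
  G = -57 + 118 + 2·44 = 149
Option 3 (D − 36, Y := 21):
  Y = 21
  D = 92 − 36 = 56
  G = -57 + 21 + 2·56 = 76
Comparing — Option 1: G=270, Option 2: G=149, Option 3: G=76. Highest is 270 (Option 1).

270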